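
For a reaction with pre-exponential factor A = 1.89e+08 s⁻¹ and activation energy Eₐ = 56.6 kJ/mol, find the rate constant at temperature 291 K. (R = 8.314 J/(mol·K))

1.31e-02 s⁻¹

Step 1: Use the Arrhenius equation: k = A × exp(-Eₐ/RT)
Step 2: Convert Eₐ to J/mol: 56.6 kJ/mol = 56600 J/mol
Step 3: Calculate the exponent: -Eₐ/(RT) = -56600/(8.314 × 291) = -23.39448
Step 4: k = 1.89e+08 × exp(-23.39448)
Step 5: k = 1.89e+08 × 6.91682e-11 = 1.3073e-02 s⁻¹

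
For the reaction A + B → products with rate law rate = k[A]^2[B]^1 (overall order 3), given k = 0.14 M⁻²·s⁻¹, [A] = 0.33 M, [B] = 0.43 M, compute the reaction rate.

0.006556 M/s

Step 1: The rate law is rate = k[A]^2[B]^1, overall order = 2+1 = 3
Step 2: Substitute values: rate = 0.14 × (0.33)^2 × (0.43)^1
Step 3: rate = 0.14 × 0.1089 × 0.43 = 0.00655578 M/s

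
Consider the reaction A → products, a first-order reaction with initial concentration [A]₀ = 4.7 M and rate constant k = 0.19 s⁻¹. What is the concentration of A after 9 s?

0.8501 M

Step 1: For a first-order reaction: [A] = [A]₀ × e^(-kt)
Step 2: [A] = 4.7 × e^(-0.19 × 9)
Step 3: [A] = 4.7 × e^(-1.71)
Step 4: [A] = 4.7 × 0.180866 = 0.8501 M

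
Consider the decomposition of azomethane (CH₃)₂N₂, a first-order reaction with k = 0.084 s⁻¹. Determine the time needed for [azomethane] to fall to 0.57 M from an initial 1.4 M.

10.7 s

Step 1: For first-order: t = ln([azomethane]₀/[azomethane])/k
Step 2: t = ln(1.4/0.57)/0.084
Step 3: t = ln(2.456)/0.084
Step 4: t = 0.8986/0.084 = 10.7 s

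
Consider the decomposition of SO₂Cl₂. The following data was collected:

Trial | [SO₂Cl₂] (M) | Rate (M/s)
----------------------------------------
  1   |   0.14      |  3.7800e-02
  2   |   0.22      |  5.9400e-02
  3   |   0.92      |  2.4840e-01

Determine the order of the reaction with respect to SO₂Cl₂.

first order (1)

Step 1: Compare trials to find order n where rate₂/rate₁ = ([SO₂Cl₂]₂/[SO₂Cl₂]₁)^n
Step 2: rate₂/rate₁ = 5.9400e-02/3.7800e-02 = 1.571
Step 3: [SO₂Cl₂]₂/[SO₂Cl₂]₁ = 0.22/0.14 = 1.571
Step 4: n = ln(1.571)/ln(1.571) = 1.00 ≈ 1
Step 5: The reaction is first order in SO₂Cl₂.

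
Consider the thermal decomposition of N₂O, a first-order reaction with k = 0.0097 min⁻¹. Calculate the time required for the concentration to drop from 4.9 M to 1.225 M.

142.9 min

Step 1: For first-order: t = ln([N₂O]₀/[N₂O])/k
Step 2: t = ln(4.9/1.225)/0.0097
Step 3: t = ln(4)/0.0097
Step 4: t = 1.386/0.0097 = 142.9 min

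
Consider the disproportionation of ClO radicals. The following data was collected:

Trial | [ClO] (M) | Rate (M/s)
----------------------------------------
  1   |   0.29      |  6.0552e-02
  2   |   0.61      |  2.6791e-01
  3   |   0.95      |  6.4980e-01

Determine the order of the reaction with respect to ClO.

second order (2)

Step 1: Compare trials to find order n where rate₂/rate₁ = ([ClO]₂/[ClO]₁)^n
Step 2: rate₂/rate₁ = 2.6791e-01/6.0552e-02 = 4.424
Step 3: [ClO]₂/[ClO]₁ = 0.61/0.29 = 2.103
Step 4: n = ln(4.424)/ln(2.103) = 2.00 ≈ 2
Step 5: The reaction is second order in ClO.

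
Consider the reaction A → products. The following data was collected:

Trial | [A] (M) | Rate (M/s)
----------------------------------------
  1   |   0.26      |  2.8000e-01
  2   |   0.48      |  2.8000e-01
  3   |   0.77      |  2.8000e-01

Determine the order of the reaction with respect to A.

zeroth order (0)

Step 1: Compare trials - when concentration changes, rate stays constant.
Step 2: rate₂/rate₁ = 2.8000e-01/2.8000e-01 = 1
Step 3: [A]₂/[A]₁ = 0.48/0.26 = 1.846
Step 4: Since rate ratio ≈ (conc ratio)^0, the reaction is zeroth order.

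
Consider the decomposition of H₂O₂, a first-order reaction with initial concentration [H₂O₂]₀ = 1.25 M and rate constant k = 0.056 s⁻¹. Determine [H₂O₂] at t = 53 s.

0.06426 M

Step 1: For a first-order reaction: [H₂O₂] = [H₂O₂]₀ × e^(-kt)
Step 2: [H₂O₂] = 1.25 × e^(-0.056 × 53)
Step 3: [H₂O₂] = 1.25 × e^(-2.968)
Step 4: [H₂O₂] = 1.25 × 0.051406 = 0.06426 M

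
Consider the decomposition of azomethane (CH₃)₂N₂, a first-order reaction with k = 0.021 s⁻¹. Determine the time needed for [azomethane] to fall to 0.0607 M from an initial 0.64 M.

112.2 s

Step 1: For first-order: t = ln([azomethane]₀/[azomethane])/k
Step 2: t = ln(0.64/0.0607)/0.021
Step 3: t = ln(10.54)/0.021
Step 4: t = 2.356/0.021 = 112.2 s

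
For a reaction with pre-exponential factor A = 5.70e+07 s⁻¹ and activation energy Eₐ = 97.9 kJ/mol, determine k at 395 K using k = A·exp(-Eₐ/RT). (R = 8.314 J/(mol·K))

6.44e-06 s⁻¹

Step 1: Use the Arrhenius equation: k = A × exp(-Eₐ/RT)
Step 2: Convert Eₐ to J/mol: 97.9 kJ/mol = 97900 J/mol
Step 3: Calculate the exponent: -Eₐ/(RT) = -97900/(8.314 × 395) = -29.81093
Step 4: k = 5.70e+07 × exp(-29.81093)
Step 5: k = 5.70e+07 × 1.13052e-13 = 6.4440e-06 s⁻¹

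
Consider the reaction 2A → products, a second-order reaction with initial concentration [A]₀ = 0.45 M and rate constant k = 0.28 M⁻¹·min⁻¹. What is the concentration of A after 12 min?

0.1791 M

Step 1: For a second-order reaction: 1/[A] = 1/[A]₀ + kt
Step 2: 1/[A] = 1/0.45 + 0.28 × 12
Step 3: 1/[A] = 2.222 + 3.36 = 5.582
Step 4: [A] = 1/5.582 = 0.1791 M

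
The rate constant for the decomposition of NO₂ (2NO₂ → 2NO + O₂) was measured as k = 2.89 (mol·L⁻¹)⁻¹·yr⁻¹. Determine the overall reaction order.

second order (2)

Step 1: The units of k for an nth-order reaction are (concentration)^(1-n)·(time)⁻¹.
Step 2: Here k has units (mol·L⁻¹)⁻¹·yr⁻¹, so the concentration exponent is -1.
Step 3: 1 - n = -1 ⇒ n = 2. The reaction is second order.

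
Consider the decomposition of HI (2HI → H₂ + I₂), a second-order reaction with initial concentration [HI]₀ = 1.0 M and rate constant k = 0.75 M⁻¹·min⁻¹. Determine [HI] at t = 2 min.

0.4 M

Step 1: For a second-order reaction: 1/[HI] = 1/[HI]₀ + kt
Step 2: 1/[HI] = 1/1.0 + 0.75 × 2
Step 3: 1/[HI] = 1 + 1.5 = 2.5
Step 4: [HI] = 1/2.5 = 0.4 M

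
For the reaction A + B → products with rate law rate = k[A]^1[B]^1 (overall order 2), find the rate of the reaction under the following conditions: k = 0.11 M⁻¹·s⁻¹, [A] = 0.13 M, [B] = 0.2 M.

0.00286 M/s

Step 1: The rate law is rate = k[A]^1[B]^1, overall order = 1+1 = 2
Step 2: Substitute values: rate = 0.11 × (0.13)^1 × (0.2)^1
Step 3: rate = 0.11 × 0.13 × 0.2 = 0.00286 M/s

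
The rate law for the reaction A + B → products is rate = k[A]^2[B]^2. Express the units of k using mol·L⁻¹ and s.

(mol·L⁻¹)⁻³·s⁻¹

Step 1: Overall order = 2 + 2 = 4.
Step 2: rate has units mol·L⁻¹·s⁻¹; [A]^2[B]^2 has units (mol·L⁻¹)^4.
Step 3: k = rate/([A]^2[B]^2), so units of k = (mol·L⁻¹)^(1-4)·s⁻¹ = (mol·L⁻¹)⁻³·s⁻¹.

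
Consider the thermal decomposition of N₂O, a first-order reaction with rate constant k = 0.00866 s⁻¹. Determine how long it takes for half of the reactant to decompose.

80.04 s

Step 1: For a first-order reaction, t₁/₂ = ln(2)/k
Step 2: t₁/₂ = ln(2)/0.00866
Step 3: t₁/₂ = 0.6931/0.00866 = 80.04 s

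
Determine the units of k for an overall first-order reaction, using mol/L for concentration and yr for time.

yr⁻¹

Step 1: For overall order n, rate = k × (concentration)^n.
Step 2: Rate has units mol/L·yr⁻¹; concentration term has units (mol/L)^1.
Step 3: k = rate / (concentration)^n, so units of k = (mol/L)^(1-1)·yr⁻¹ = yr⁻¹.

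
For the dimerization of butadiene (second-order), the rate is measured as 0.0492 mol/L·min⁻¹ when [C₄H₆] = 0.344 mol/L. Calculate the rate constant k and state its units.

0.4158 (mol/L)⁻¹·min⁻¹

Step 1: rate = k[C₄H₆]^2, so k = rate / [C₄H₆]^2.
Step 2: k = 0.0492 / (0.344)^2 = 0.0492 / 0.1183.
Step 3: k = 0.4158 (mol/L)⁻¹·min⁻¹.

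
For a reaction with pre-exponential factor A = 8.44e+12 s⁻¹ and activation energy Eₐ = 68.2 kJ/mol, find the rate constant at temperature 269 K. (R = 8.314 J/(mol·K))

4.82e-01 s⁻¹

Step 1: Use the Arrhenius equation: k = A × exp(-Eₐ/RT)
Step 2: Convert Eₐ to J/mol: 68.2 kJ/mol = 68200 J/mol
Step 3: Calculate the exponent: -Eₐ/(RT) = -68200/(8.314 × 269) = -30.49454
Step 4: k = 8.44e+12 × exp(-30.49454)
Step 5: k = 8.44e+12 × 5.70676e-14 = 4.8165e-01 s⁻¹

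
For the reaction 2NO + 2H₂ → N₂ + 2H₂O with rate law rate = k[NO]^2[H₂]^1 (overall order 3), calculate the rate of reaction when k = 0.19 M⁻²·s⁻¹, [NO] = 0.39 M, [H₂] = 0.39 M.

0.01127 M/s

Step 1: The rate law is rate = k[NO]^2[H₂]^1, overall order = 2+1 = 3
Step 2: Substitute values: rate = 0.19 × (0.39)^2 × (0.39)^1
Step 3: rate = 0.19 × 0.1521 × 0.39 = 0.0112706 M/s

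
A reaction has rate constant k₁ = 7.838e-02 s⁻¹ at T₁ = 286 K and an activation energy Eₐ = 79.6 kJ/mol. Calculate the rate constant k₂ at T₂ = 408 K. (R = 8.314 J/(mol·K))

1.744e+03 s⁻¹

Step 1: Use the two-temperature Arrhenius form: ln(k₂/k₁) = -Eₐ/R × (1/T₂ - 1/T₁)
Step 2: Convert Eₐ to J/mol: 79.6 kJ/mol = 79600 J/mol
Step 3: 1/T₂ - 1/T₁ = 1/408 - 1/286 = -1.045523e-03 K⁻¹
Step 4: ln(k₂/k₁) = -79600/8.314 × -1.045523e-03 = 10.01006
Step 5: k₂ = k₁ × exp(10.01006) = 7.838e-02 × 2.22492e+04 = 1.744e+03 s⁻¹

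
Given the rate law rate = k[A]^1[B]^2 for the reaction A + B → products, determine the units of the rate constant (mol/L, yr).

(mol/L)⁻²·yr⁻¹

Step 1: Overall order = 1 + 2 = 3.
Step 2: rate has units mol/L·yr⁻¹; [A]^1[B]^2 has units (mol/L)^3.
Step 3: k = rate/([A]^1[B]^2), so units of k = (mol/L)^(1-3)·yr⁻¹ = (mol/L)⁻²·yr⁻¹.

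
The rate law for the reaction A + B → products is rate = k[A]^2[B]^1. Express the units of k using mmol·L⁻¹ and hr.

(mmol·L⁻¹)⁻²·hr⁻¹

Step 1: Overall order = 2 + 1 = 3.
Step 2: rate has units mmol·L⁻¹·hr⁻¹; [A]^2[B]^1 has units (mmol·L⁻¹)^3.
Step 3: k = rate/([A]^2[B]^1), so units of k = (mmol·L⁻¹)^(1-3)·hr⁻¹ = (mmol·L⁻¹)⁻²·hr⁻¹.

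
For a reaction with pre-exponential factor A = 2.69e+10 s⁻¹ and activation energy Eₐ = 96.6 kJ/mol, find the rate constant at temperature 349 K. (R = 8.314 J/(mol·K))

9.36e-05 s⁻¹

Step 1: Use the Arrhenius equation: k = A × exp(-Eₐ/RT)
Step 2: Convert Eₐ to J/mol: 96.6 kJ/mol = 96600 J/mol
Step 3: Calculate the exponent: -Eₐ/(RT) = -96600/(8.314 × 349) = -33.29214
Step 4: k = 2.69e+10 × exp(-33.29214)
Step 5: k = 2.69e+10 × 3.47862e-15 = 9.3575e-05 s⁻¹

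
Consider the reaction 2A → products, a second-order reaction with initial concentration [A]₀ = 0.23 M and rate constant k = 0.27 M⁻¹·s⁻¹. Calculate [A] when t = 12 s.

0.1318 M

Step 1: For a second-order reaction: 1/[A] = 1/[A]₀ + kt
Step 2: 1/[A] = 1/0.23 + 0.27 × 12
Step 3: 1/[A] = 4.348 + 3.24 = 7.588
Step 4: [A] = 1/7.588 = 0.1318 M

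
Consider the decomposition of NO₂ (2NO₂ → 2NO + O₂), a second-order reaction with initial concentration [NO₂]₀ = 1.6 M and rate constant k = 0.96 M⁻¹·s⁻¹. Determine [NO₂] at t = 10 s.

0.0978 M

Step 1: For a second-order reaction: 1/[NO₂] = 1/[NO₂]₀ + kt
Step 2: 1/[NO₂] = 1/1.6 + 0.96 × 10
Step 3: 1/[NO₂] = 0.625 + 9.6 = 10.22
Step 4: [NO₂] = 1/10.22 = 0.0978 M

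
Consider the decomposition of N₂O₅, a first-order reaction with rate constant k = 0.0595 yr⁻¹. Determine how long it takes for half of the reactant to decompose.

11.65 yr

Step 1: For a first-order reaction, t₁/₂ = ln(2)/k
Step 2: t₁/₂ = ln(2)/0.0595
Step 3: t₁/₂ = 0.6931/0.0595 = 11.65 yr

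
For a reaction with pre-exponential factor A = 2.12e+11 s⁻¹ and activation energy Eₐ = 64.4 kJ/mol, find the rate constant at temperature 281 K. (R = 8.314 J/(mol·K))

2.26e-01 s⁻¹

Step 1: Use the Arrhenius equation: k = A × exp(-Eₐ/RT)
Step 2: Convert Eₐ to J/mol: 64.4 kJ/mol = 64400 J/mol
Step 3: Calculate the exponent: -Eₐ/(RT) = -64400/(8.314 × 281) = -27.56573
Step 4: k = 2.12e+11 × exp(-27.56573)
Step 5: k = 2.12e+11 × 1.06747e-12 = 2.2630e-01 s⁻¹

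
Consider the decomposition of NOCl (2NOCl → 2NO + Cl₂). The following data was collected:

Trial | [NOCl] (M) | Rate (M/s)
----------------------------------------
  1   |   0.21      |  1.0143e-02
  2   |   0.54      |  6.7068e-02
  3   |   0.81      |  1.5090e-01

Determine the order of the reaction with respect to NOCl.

second order (2)

Step 1: Compare trials to find order n where rate₂/rate₁ = ([NOCl]₂/[NOCl]₁)^n
Step 2: rate₂/rate₁ = 6.7068e-02/1.0143e-02 = 6.612
Step 3: [NOCl]₂/[NOCl]₁ = 0.54/0.21 = 2.571
Step 4: n = ln(6.612)/ln(2.571) = 2.00 ≈ 2
Step 5: The reaction is second order in NOCl.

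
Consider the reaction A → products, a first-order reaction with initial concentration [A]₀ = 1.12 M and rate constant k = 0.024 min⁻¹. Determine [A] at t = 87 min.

0.1388 M

Step 1: For a first-order reaction: [A] = [A]₀ × e^(-kt)
Step 2: [A] = 1.12 × e^(-0.024 × 87)
Step 3: [A] = 1.12 × e^(-2.088)
Step 4: [A] = 1.12 × 0.123935 = 0.1388 M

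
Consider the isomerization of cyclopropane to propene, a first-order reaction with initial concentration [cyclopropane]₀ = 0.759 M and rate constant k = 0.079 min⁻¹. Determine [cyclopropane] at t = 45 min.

0.02169 M

Step 1: For a first-order reaction: [cyclopropane] = [cyclopropane]₀ × e^(-kt)
Step 2: [cyclopropane] = 0.759 × e^(-0.079 × 45)
Step 3: [cyclopropane] = 0.759 × e^(-3.555)
Step 4: [cyclopropane] = 0.759 × 0.0285814 = 0.02169 M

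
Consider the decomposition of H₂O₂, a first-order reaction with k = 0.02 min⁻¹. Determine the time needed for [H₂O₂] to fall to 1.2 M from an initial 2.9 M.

44.12 min

Step 1: For first-order: t = ln([H₂O₂]₀/[H₂O₂])/k
Step 2: t = ln(2.9/1.2)/0.02
Step 3: t = ln(2.417)/0.02
Step 4: t = 0.8824/0.02 = 44.12 min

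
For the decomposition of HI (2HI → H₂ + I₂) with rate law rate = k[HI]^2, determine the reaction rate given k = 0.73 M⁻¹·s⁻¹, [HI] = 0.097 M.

0.006869 M/s

Step 1: Identify the rate law: rate = k[HI]^2
Step 2: Substitute values: rate = 0.73 × (0.097)^2
Step 3: Calculate: rate = 0.73 × 0.009409 = 0.00686857 M/s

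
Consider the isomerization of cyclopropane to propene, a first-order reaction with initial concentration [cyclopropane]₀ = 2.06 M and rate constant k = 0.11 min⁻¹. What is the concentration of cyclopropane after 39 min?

0.02823 M

Step 1: For a first-order reaction: [cyclopropane] = [cyclopropane]₀ × e^(-kt)
Step 2: [cyclopropane] = 2.06 × e^(-0.11 × 39)
Step 3: [cyclopropane] = 2.06 × e^(-4.29)
Step 4: [cyclopropane] = 2.06 × 0.0137049 = 0.02823 M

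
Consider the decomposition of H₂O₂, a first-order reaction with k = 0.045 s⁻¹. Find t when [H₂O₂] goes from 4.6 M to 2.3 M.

15.4 s

Step 1: For first-order: t = ln([H₂O₂]₀/[H₂O₂])/k
Step 2: t = ln(4.6/2.3)/0.045
Step 3: t = ln(2)/0.045
Step 4: t = 0.6931/0.045 = 15.4 s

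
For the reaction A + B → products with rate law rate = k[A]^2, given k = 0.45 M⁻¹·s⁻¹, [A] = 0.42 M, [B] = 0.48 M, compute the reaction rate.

0.07938 M/s

Step 1: The rate law is rate = k[A]^2
Step 2: Note that the rate does not depend on [B] (zero order in B).
Step 3: rate = 0.45 × (0.42)^2 = 0.07938 M/s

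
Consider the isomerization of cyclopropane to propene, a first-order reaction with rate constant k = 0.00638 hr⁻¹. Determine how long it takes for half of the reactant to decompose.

108.6 hr

Step 1: For a first-order reaction, t₁/₂ = ln(2)/k
Step 2: t₁/₂ = ln(2)/0.00638
Step 3: t₁/₂ = 0.6931/0.00638 = 108.6 hr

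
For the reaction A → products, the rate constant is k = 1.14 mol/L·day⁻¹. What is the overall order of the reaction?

zeroth order (0)

Step 1: The units of k for an nth-order reaction are (concentration)^(1-n)·(time)⁻¹.
Step 2: Here k has units mol/L·day⁻¹, so the concentration exponent is 1.
Step 3: 1 - n = 1 ⇒ n = 0. The reaction is zeroth order.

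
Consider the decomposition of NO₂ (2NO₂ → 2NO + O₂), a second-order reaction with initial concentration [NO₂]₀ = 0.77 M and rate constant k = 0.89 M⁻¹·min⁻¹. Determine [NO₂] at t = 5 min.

0.174 M

Step 1: For a second-order reaction: 1/[NO₂] = 1/[NO₂]₀ + kt
Step 2: 1/[NO₂] = 1/0.77 + 0.89 × 5
Step 3: 1/[NO₂] = 1.299 + 4.45 = 5.749
Step 4: [NO₂] = 1/5.749 = 0.174 M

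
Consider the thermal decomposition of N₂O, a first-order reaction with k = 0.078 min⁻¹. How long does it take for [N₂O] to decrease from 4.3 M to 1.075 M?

17.77 min

Step 1: For first-order: t = ln([N₂O]₀/[N₂O])/k
Step 2: t = ln(4.3/1.075)/0.078
Step 3: t = ln(4)/0.078
Step 4: t = 1.386/0.078 = 17.77 min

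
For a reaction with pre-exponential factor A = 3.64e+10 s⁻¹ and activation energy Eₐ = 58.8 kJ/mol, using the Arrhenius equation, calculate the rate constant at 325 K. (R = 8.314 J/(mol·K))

1.29e+01 s⁻¹

Step 1: Use the Arrhenius equation: k = A × exp(-Eₐ/RT)
Step 2: Convert Eₐ to J/mol: 58.8 kJ/mol = 58800 J/mol
Step 3: Calculate the exponent: -Eₐ/(RT) = -58800/(8.314 × 325) = -21.76126
Step 4: k = 3.64e+10 × exp(-21.76126)
Step 5: k = 3.64e+10 × 3.54164e-10 = 1.2892e+01 s⁻¹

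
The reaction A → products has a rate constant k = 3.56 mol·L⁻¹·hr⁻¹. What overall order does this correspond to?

zeroth order (0)

Step 1: The units of k for an nth-order reaction are (concentration)^(1-n)·(time)⁻¹.
Step 2: Here k has units mol·L⁻¹·hr⁻¹, so the concentration exponent is 1.
Step 3: 1 - n = 1 ⇒ n = 0. The reaction is zeroth order.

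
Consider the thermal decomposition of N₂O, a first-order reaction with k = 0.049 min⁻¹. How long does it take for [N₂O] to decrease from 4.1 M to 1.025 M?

28.29 min

Step 1: For first-order: t = ln([N₂O]₀/[N₂O])/k
Step 2: t = ln(4.1/1.025)/0.049
Step 3: t = ln(4)/0.049
Step 4: t = 1.386/0.049 = 28.29 min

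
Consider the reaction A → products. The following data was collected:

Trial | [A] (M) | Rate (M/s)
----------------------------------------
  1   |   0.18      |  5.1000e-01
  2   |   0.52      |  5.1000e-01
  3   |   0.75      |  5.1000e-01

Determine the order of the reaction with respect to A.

zeroth order (0)

Step 1: Compare trials - when concentration changes, rate stays constant.
Step 2: rate₂/rate₁ = 5.1000e-01/5.1000e-01 = 1
Step 3: [A]₂/[A]₁ = 0.52/0.18 = 2.889
Step 4: Since rate ratio ≈ (conc ratio)^0, the reaction is zeroth order.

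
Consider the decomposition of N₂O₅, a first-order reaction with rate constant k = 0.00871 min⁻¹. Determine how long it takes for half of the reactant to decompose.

79.58 min

Step 1: For a first-order reaction, t₁/₂ = ln(2)/k
Step 2: t₁/₂ = ln(2)/0.00871
Step 3: t₁/₂ = 0.6931/0.00871 = 79.58 min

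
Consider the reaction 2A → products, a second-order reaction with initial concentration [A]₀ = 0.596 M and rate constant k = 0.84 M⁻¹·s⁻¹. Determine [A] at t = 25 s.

0.0441 M

Step 1: For a second-order reaction: 1/[A] = 1/[A]₀ + kt
Step 2: 1/[A] = 1/0.596 + 0.84 × 25
Step 3: 1/[A] = 1.678 + 21 = 22.68
Step 4: [A] = 1/22.68 = 0.0441 M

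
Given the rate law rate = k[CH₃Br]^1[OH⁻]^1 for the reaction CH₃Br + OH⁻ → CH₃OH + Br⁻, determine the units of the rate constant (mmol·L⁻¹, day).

(mmol·L⁻¹)⁻¹·day⁻¹

Step 1: Overall order = 1 + 1 = 2.
Step 2: rate has units mmol·L⁻¹·day⁻¹; [CH₃Br]^1[OH⁻]^1 has units (mmol·L⁻¹)^2.
Step 3: k = rate/([CH₃Br]^1[OH⁻]^1), so units of k = (mmol·L⁻¹)^(1-2)·day⁻¹ = (mmol·L⁻¹)⁻¹·day⁻¹.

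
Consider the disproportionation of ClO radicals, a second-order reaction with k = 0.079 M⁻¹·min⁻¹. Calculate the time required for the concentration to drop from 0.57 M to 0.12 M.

83.28 min

Step 1: For second-order: t = (1/[ClO] - 1/[ClO]₀)/k
Step 2: t = (1/0.12 - 1/0.57)/0.079
Step 3: t = (8.333 - 1.754)/0.079
Step 4: t = 6.579/0.079 = 83.28 min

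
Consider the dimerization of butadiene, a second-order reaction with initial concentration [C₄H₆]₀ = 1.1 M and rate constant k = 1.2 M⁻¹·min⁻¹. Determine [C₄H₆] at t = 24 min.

0.03366 M

Step 1: For a second-order reaction: 1/[C₄H₆] = 1/[C₄H₆]₀ + kt
Step 2: 1/[C₄H₆] = 1/1.1 + 1.2 × 24
Step 3: 1/[C₄H₆] = 0.9091 + 28.8 = 29.71
Step 4: [C₄H₆] = 1/29.71 = 0.03366 M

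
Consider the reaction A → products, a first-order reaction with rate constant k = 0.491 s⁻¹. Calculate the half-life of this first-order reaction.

1.412 s

Step 1: For a first-order reaction, t₁/₂ = ln(2)/k
Step 2: t₁/₂ = ln(2)/0.491
Step 3: t₁/₂ = 0.6931/0.491 = 1.412 s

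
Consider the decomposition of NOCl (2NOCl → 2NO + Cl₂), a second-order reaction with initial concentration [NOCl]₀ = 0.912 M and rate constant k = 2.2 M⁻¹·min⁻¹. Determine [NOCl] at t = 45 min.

0.00999 M

Step 1: For a second-order reaction: 1/[NOCl] = 1/[NOCl]₀ + kt
Step 2: 1/[NOCl] = 1/0.912 + 2.2 × 45
Step 3: 1/[NOCl] = 1.096 + 99 = 100.1
Step 4: [NOCl] = 1/100.1 = 0.00999 M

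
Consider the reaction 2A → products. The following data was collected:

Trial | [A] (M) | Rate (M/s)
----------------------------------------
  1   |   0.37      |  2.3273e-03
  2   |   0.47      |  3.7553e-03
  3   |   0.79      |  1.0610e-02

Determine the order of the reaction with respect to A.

second order (2)

Step 1: Compare trials to find order n where rate₂/rate₁ = ([A]₂/[A]₁)^n
Step 2: rate₂/rate₁ = 3.7553e-03/2.3273e-03 = 1.614
Step 3: [A]₂/[A]₁ = 0.47/0.37 = 1.27
Step 4: n = ln(1.614)/ln(1.27) = 2.00 ≈ 2
Step 5: The reaction is second order in A.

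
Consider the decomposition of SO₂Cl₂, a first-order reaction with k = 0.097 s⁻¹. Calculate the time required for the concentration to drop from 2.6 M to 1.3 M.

7.146 s

Step 1: For first-order: t = ln([SO₂Cl₂]₀/[SO₂Cl₂])/k
Step 2: t = ln(2.6/1.3)/0.097
Step 3: t = ln(2)/0.097
Step 4: t = 0.6931/0.097 = 7.146 s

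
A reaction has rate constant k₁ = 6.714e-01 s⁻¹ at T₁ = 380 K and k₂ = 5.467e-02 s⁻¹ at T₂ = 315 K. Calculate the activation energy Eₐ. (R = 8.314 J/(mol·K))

38.4 kJ/mol

Step 1: Use the two-temperature Arrhenius form: ln(k₂/k₁) = -Eₐ/R × (1/T₂ - 1/T₁)
Step 2: ln(k₂/k₁) = ln(5.467e-02/6.714e-01) = ln(0.0814269) = -2.50805
Step 3: 1/T₂ - 1/T₁ = 1/315 - 1/380 = 5.430242e-04 K⁻¹
Step 4: Eₐ = -R × ln(k₂/k₁) / (1/T₂ - 1/T₁) = -8.314 × -2.50805 / 5.430242e-04
Step 5: Eₐ = 3.8400e+04 J/mol = 38.4 kJ/mol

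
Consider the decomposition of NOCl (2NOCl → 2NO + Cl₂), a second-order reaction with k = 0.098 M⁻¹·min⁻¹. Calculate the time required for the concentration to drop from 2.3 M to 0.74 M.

9.353 min

Step 1: For second-order: t = (1/[NOCl] - 1/[NOCl]₀)/k
Step 2: t = (1/0.74 - 1/2.3)/0.098
Step 3: t = (1.351 - 0.4348)/0.098
Step 4: t = 0.9166/0.098 = 9.353 min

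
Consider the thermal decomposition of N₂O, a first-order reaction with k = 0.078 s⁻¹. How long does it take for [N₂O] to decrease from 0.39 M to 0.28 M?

4.248 s

Step 1: For first-order: t = ln([N₂O]₀/[N₂O])/k
Step 2: t = ln(0.39/0.28)/0.078
Step 3: t = ln(1.393)/0.078
Step 4: t = 0.3314/0.078 = 4.248 s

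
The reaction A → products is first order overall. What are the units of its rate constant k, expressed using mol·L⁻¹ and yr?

yr⁻¹

Step 1: For overall order n, rate = k × (concentration)^n.
Step 2: Rate has units mol·L⁻¹·yr⁻¹; concentration term has units (mol·L⁻¹)^1.
Step 3: k = rate / (concentration)^n, so units of k = (mol·L⁻¹)^(1-1)·yr⁻¹ = yr⁻¹.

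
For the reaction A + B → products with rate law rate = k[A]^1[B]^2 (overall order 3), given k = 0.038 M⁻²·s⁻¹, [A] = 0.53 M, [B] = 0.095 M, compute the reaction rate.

0.0001818 M/s

Step 1: The rate law is rate = k[A]^1[B]^2, overall order = 1+2 = 3
Step 2: Substitute values: rate = 0.038 × (0.53)^1 × (0.095)^2
Step 3: rate = 0.038 × 0.53 × 0.009025 = 0.000181764 M/s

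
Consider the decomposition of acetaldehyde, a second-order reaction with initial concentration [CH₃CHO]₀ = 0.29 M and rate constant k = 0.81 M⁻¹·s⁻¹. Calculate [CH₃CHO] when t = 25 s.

0.0422 M

Step 1: For a second-order reaction: 1/[CH₃CHO] = 1/[CH₃CHO]₀ + kt
Step 2: 1/[CH₃CHO] = 1/0.29 + 0.81 × 25
Step 3: 1/[CH₃CHO] = 3.448 + 20.25 = 23.7
Step 4: [CH₃CHO] = 1/23.7 = 0.0422 M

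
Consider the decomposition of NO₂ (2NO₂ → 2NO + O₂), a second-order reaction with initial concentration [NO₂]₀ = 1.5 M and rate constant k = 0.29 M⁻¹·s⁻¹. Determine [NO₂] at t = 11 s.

0.2593 M

Step 1: For a second-order reaction: 1/[NO₂] = 1/[NO₂]₀ + kt
Step 2: 1/[NO₂] = 1/1.5 + 0.29 × 11
Step 3: 1/[NO₂] = 0.6667 + 3.19 = 3.857
Step 4: [NO₂] = 1/3.857 = 0.2593 M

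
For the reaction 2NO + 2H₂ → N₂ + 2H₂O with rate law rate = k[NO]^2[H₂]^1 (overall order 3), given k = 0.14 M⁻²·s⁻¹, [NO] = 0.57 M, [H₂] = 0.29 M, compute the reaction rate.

0.01319 M/s

Step 1: The rate law is rate = k[NO]^2[H₂]^1, overall order = 2+1 = 3
Step 2: Substitute values: rate = 0.14 × (0.57)^2 × (0.29)^1
Step 3: rate = 0.14 × 0.3249 × 0.29 = 0.0131909 M/s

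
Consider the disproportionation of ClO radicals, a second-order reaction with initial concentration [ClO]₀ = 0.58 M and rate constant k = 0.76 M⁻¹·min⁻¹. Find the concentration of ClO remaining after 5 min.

0.181 M

Step 1: For a second-order reaction: 1/[ClO] = 1/[ClO]₀ + kt
Step 2: 1/[ClO] = 1/0.58 + 0.76 × 5
Step 3: 1/[ClO] = 1.724 + 3.8 = 5.524
Step 4: [ClO] = 1/5.524 = 0.181 M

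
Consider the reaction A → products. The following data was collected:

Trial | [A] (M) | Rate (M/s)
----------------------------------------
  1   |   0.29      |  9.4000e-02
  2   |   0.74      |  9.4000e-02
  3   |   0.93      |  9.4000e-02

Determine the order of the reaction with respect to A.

zeroth order (0)

Step 1: Compare trials - when concentration changes, rate stays constant.
Step 2: rate₂/rate₁ = 9.4000e-02/9.4000e-02 = 1
Step 3: [A]₂/[A]₁ = 0.74/0.29 = 2.552
Step 4: Since rate ratio ≈ (conc ratio)^0, the reaction is zeroth order.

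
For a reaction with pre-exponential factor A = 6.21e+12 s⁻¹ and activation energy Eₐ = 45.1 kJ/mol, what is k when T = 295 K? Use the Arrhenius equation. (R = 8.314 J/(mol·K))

6.41e+04 s⁻¹

Step 1: Use the Arrhenius equation: k = A × exp(-Eₐ/RT)
Step 2: Convert Eₐ to J/mol: 45.1 kJ/mol = 45100 J/mol
Step 3: Calculate the exponent: -Eₐ/(RT) = -45100/(8.314 × 295) = -18.38842
Step 4: k = 6.21e+12 × exp(-18.38842)
Step 5: k = 6.21e+12 × 1.03279e-08 = 6.4136e+04 s⁻¹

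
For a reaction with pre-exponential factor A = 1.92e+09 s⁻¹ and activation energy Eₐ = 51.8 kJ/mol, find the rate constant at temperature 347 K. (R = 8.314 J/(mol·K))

3.06e+01 s⁻¹

Step 1: Use the Arrhenius equation: k = A × exp(-Eₐ/RT)
Step 2: Convert Eₐ to J/mol: 51.8 kJ/mol = 51800 J/mol
Step 3: Calculate the exponent: -Eₐ/(RT) = -51800/(8.314 × 347) = -17.95520
Step 4: k = 1.92e+09 × exp(-17.95520)
Step 5: k = 1.92e+09 × 1.59278e-08 = 3.0581e+01 s⁻¹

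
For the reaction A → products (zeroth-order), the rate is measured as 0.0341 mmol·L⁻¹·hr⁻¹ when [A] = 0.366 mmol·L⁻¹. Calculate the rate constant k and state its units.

0.0341 mmol·L⁻¹·hr⁻¹

Step 1: For a zeroth-order reaction, rate = k (independent of concentration).
Step 2: k = rate = 0.0341 mmol·L⁻¹·hr⁻¹.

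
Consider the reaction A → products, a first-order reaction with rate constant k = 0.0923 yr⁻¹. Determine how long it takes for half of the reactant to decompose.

7.51 yr

Step 1: For a first-order reaction, t₁/₂ = ln(2)/k
Step 2: t₁/₂ = ln(2)/0.0923
Step 3: t₁/₂ = 0.6931/0.0923 = 7.51 yr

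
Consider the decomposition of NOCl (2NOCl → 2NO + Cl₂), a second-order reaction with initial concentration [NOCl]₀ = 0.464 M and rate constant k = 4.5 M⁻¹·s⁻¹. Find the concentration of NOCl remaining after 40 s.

0.00549 M

Step 1: For a second-order reaction: 1/[NOCl] = 1/[NOCl]₀ + kt
Step 2: 1/[NOCl] = 1/0.464 + 4.5 × 40
Step 3: 1/[NOCl] = 2.155 + 180 = 182.2
Step 4: [NOCl] = 1/182.2 = 0.00549 M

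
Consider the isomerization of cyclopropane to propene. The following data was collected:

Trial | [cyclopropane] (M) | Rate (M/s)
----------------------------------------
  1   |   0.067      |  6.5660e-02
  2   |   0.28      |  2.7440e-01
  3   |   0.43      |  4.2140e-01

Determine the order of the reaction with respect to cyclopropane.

first order (1)

Step 1: Compare trials to find order n where rate₂/rate₁ = ([cyclopropane]₂/[cyclopropane]₁)^n
Step 2: rate₂/rate₁ = 2.7440e-01/6.5660e-02 = 4.179
Step 3: [cyclopropane]₂/[cyclopropane]₁ = 0.28/0.067 = 4.179
Step 4: n = ln(4.179)/ln(4.179) = 1.00 ≈ 1
Step 5: The reaction is first order in cyclopropane.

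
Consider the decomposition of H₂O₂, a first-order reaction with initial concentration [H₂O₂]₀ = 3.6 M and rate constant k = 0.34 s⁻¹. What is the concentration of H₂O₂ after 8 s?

0.2371 M

Step 1: For a first-order reaction: [H₂O₂] = [H₂O₂]₀ × e^(-kt)
Step 2: [H₂O₂] = 3.6 × e^(-0.34 × 8)
Step 3: [H₂O₂] = 3.6 × e^(-2.72)
Step 4: [H₂O₂] = 3.6 × 0.0658748 = 0.2371 M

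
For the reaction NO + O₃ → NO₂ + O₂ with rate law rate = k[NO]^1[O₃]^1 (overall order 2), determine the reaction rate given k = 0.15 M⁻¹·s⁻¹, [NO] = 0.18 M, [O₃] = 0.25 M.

0.00675 M/s

Step 1: The rate law is rate = k[NO]^1[O₃]^1, overall order = 1+1 = 2
Step 2: Substitute values: rate = 0.15 × (0.18)^1 × (0.25)^1
Step 3: rate = 0.15 × 0.18 × 0.25 = 0.00675 M/s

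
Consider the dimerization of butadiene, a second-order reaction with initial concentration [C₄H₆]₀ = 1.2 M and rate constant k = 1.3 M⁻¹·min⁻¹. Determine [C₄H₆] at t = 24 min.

0.03122 M

Step 1: For a second-order reaction: 1/[C₄H₆] = 1/[C₄H₆]₀ + kt
Step 2: 1/[C₄H₆] = 1/1.2 + 1.3 × 24
Step 3: 1/[C₄H₆] = 0.8333 + 31.2 = 32.03
Step 4: [C₄H₆] = 1/32.03 = 0.03122 M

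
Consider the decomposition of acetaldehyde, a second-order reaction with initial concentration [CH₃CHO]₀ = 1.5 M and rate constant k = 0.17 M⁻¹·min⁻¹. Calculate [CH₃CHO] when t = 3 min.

0.8499 M

Step 1: For a second-order reaction: 1/[CH₃CHO] = 1/[CH₃CHO]₀ + kt
Step 2: 1/[CH₃CHO] = 1/1.5 + 0.17 × 3
Step 3: 1/[CH₃CHO] = 0.6667 + 0.51 = 1.177
Step 4: [CH₃CHO] = 1/1.177 = 0.8499 M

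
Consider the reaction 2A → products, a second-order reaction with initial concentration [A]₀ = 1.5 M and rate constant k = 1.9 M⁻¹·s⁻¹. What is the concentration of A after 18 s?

0.02868 M

Step 1: For a second-order reaction: 1/[A] = 1/[A]₀ + kt
Step 2: 1/[A] = 1/1.5 + 1.9 × 18
Step 3: 1/[A] = 0.6667 + 34.2 = 34.87
Step 4: [A] = 1/34.87 = 0.02868 M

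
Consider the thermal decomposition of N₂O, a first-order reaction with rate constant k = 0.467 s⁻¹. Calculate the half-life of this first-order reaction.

1.484 s

Step 1: For a first-order reaction, t₁/₂ = ln(2)/k
Step 2: t₁/₂ = ln(2)/0.467
Step 3: t₁/₂ = 0.6931/0.467 = 1.484 s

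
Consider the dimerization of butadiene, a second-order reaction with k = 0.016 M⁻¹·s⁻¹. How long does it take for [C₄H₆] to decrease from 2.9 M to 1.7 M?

15.21 s

Step 1: For second-order: t = (1/[C₄H₆] - 1/[C₄H₆]₀)/k
Step 2: t = (1/1.7 - 1/2.9)/0.016
Step 3: t = (0.5882 - 0.3448)/0.016
Step 4: t = 0.2434/0.016 = 15.21 s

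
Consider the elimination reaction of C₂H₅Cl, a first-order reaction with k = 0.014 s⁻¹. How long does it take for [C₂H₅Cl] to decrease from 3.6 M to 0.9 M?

99.02 s

Step 1: For first-order: t = ln([C₂H₅Cl]₀/[C₂H₅Cl])/k
Step 2: t = ln(3.6/0.9)/0.014
Step 3: t = ln(4)/0.014
Step 4: t = 1.386/0.014 = 99.02 s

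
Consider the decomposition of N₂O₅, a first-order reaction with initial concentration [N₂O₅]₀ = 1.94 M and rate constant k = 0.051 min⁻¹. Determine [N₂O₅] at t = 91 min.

0.01872 M

Step 1: For a first-order reaction: [N₂O₅] = [N₂O₅]₀ × e^(-kt)
Step 2: [N₂O₅] = 1.94 × e^(-0.051 × 91)
Step 3: [N₂O₅] = 1.94 × e^(-4.641)
Step 4: [N₂O₅] = 1.94 × 0.00964804 = 0.01872 M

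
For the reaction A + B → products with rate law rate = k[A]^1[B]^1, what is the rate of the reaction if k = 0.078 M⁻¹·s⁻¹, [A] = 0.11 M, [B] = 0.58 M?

0.004976 M/s

Step 1: The rate law is rate = k[A]^1[B]^1
Step 2: Substitute: rate = 0.078 × (0.11)^1 × (0.58)^1
Step 3: rate = 0.078 × 0.11 × 0.58 = 0.0049764 M/s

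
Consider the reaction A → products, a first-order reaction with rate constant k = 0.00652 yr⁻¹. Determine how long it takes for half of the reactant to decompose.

106.3 yr

Step 1: For a first-order reaction, t₁/₂ = ln(2)/k
Step 2: t₁/₂ = ln(2)/0.00652
Step 3: t₁/₂ = 0.6931/0.00652 = 106.3 yr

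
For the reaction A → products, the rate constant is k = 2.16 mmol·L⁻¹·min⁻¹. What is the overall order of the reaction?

zeroth order (0)

Step 1: The units of k for an nth-order reaction are (concentration)^(1-n)·(time)⁻¹.
Step 2: Here k has units mmol·L⁻¹·min⁻¹, so the concentration exponent is 1.
Step 3: 1 - n = 1 ⇒ n = 0. The reaction is zeroth order.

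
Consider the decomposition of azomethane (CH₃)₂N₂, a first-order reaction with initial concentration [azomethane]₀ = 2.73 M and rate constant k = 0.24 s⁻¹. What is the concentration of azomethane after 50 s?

1.677e-05 M

Step 1: For a first-order reaction: [azomethane] = [azomethane]₀ × e^(-kt)
Step 2: [azomethane] = 2.73 × e^(-0.24 × 50)
Step 3: [azomethane] = 2.73 × e^(-12)
Step 4: [azomethane] = 2.73 × 6.14421e-06 = 1.677e-05 M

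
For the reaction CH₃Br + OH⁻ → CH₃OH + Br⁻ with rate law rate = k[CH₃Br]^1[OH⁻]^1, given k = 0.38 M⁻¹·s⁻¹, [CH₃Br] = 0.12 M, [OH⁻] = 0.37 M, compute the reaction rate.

0.01687 M/s

Step 1: The rate law is rate = k[CH₃Br]^1[OH⁻]^1
Step 2: Substitute: rate = 0.38 × (0.12)^1 × (0.37)^1
Step 3: rate = 0.38 × 0.12 × 0.37 = 0.016872 M/s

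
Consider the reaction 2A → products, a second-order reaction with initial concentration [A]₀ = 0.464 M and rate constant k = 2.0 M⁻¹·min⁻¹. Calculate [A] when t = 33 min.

0.01467 M

Step 1: For a second-order reaction: 1/[A] = 1/[A]₀ + kt
Step 2: 1/[A] = 1/0.464 + 2.0 × 33
Step 3: 1/[A] = 2.155 + 66 = 68.16
Step 4: [A] = 1/68.16 = 0.01467 M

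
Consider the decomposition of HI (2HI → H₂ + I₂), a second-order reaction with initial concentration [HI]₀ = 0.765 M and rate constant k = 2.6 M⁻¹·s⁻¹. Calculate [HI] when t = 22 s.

0.01709 M

Step 1: For a second-order reaction: 1/[HI] = 1/[HI]₀ + kt
Step 2: 1/[HI] = 1/0.765 + 2.6 × 22
Step 3: 1/[HI] = 1.307 + 57.2 = 58.51
Step 4: [HI] = 1/58.51 = 0.01709 M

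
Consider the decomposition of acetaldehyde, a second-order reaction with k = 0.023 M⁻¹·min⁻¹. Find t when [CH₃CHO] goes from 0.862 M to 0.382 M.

63.38 min

Step 1: For second-order: t = (1/[CH₃CHO] - 1/[CH₃CHO]₀)/k
Step 2: t = (1/0.382 - 1/0.862)/0.023
Step 3: t = (2.618 - 1.16)/0.023
Step 4: t = 1.458/0.023 = 63.38 min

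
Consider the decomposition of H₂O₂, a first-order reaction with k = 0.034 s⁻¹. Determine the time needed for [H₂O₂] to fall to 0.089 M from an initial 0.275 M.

33.18 s

Step 1: For first-order: t = ln([H₂O₂]₀/[H₂O₂])/k
Step 2: t = ln(0.275/0.089)/0.034
Step 3: t = ln(3.09)/0.034
Step 4: t = 1.128/0.034 = 33.18 s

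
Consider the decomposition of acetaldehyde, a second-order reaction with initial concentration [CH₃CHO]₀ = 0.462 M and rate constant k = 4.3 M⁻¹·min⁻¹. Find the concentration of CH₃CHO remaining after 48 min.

0.004795 M

Step 1: For a second-order reaction: 1/[CH₃CHO] = 1/[CH₃CHO]₀ + kt
Step 2: 1/[CH₃CHO] = 1/0.462 + 4.3 × 48
Step 3: 1/[CH₃CHO] = 2.165 + 206.4 = 208.6
Step 4: [CH₃CHO] = 1/208.6 = 0.004795 M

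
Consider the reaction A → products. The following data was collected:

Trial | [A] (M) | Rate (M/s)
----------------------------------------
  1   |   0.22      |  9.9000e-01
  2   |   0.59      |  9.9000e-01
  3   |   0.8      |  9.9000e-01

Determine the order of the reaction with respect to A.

zeroth order (0)

Step 1: Compare trials - when concentration changes, rate stays constant.
Step 2: rate₂/rate₁ = 9.9000e-01/9.9000e-01 = 1
Step 3: [A]₂/[A]₁ = 0.59/0.22 = 2.682
Step 4: Since rate ratio ≈ (conc ratio)^0, the reaction is zeroth order.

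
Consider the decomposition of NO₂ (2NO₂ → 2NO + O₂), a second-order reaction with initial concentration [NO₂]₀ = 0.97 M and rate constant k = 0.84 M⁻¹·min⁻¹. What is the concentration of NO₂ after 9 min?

0.1164 M

Step 1: For a second-order reaction: 1/[NO₂] = 1/[NO₂]₀ + kt
Step 2: 1/[NO₂] = 1/0.97 + 0.84 × 9
Step 3: 1/[NO₂] = 1.031 + 7.56 = 8.591
Step 4: [NO₂] = 1/8.591 = 0.1164 M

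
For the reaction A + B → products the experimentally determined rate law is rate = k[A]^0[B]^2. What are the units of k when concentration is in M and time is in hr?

M⁻¹·hr⁻¹

Step 1: Overall order = 0 + 2 = 2.
Step 2: rate has units M·hr⁻¹; [A]^0[B]^2 has units M^2.
Step 3: k = rate/([A]^0[B]^2), so units of k = M^(1-2)·hr⁻¹ = M⁻¹·hr⁻¹.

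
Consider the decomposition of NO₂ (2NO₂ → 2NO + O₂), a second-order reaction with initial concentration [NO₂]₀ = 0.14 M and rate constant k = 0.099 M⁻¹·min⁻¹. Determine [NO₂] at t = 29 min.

0.09986 M

Step 1: For a second-order reaction: 1/[NO₂] = 1/[NO₂]₀ + kt
Step 2: 1/[NO₂] = 1/0.14 + 0.099 × 29
Step 3: 1/[NO₂] = 7.143 + 2.871 = 10.01
Step 4: [NO₂] = 1/10.01 = 0.09986 M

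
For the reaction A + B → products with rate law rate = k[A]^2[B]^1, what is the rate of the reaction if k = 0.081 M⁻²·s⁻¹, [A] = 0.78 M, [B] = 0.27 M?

0.01331 M/s

Step 1: The rate law is rate = k[A]^2[B]^1
Step 2: Substitute: rate = 0.081 × (0.78)^2 × (0.27)^1
Step 3: rate = 0.081 × 0.6084 × 0.27 = 0.0133057 M/s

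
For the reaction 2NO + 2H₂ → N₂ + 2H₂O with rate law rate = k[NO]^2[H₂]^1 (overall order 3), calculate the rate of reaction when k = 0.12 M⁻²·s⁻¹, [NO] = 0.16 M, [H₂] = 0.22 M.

0.0006758 M/s

Step 1: The rate law is rate = k[NO]^2[H₂]^1, overall order = 2+1 = 3
Step 2: Substitute values: rate = 0.12 × (0.16)^2 × (0.22)^1
Step 3: rate = 0.12 × 0.0256 × 0.22 = 0.00067584 M/s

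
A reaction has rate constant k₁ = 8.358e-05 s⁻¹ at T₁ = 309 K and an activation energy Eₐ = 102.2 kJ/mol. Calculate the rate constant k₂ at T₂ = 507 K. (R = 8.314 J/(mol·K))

4.670e+02 s⁻¹

Step 1: Use the two-temperature Arrhenius form: ln(k₂/k₁) = -Eₐ/R × (1/T₂ - 1/T₁)
Step 2: Convert Eₐ to J/mol: 102.2 kJ/mol = 102200 J/mol
Step 3: 1/T₂ - 1/T₁ = 1/507 - 1/309 = -1.263859e-03 K⁻¹
Step 4: ln(k₂/k₁) = -102200/8.314 × -1.263859e-03 = 15.53601
Step 5: k₂ = k₁ × exp(15.53601) = 8.358e-05 × 5.58732e+06 = 4.670e+02 s⁻¹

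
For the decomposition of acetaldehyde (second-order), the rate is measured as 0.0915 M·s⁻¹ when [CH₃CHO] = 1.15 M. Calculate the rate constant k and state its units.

0.06919 M⁻¹·s⁻¹

Step 1: rate = k[CH₃CHO]^2, so k = rate / [CH₃CHO]^2.
Step 2: k = 0.0915 / (1.15)^2 = 0.0915 / 1.322.
Step 3: k = 0.06919 M⁻¹·s⁻¹.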